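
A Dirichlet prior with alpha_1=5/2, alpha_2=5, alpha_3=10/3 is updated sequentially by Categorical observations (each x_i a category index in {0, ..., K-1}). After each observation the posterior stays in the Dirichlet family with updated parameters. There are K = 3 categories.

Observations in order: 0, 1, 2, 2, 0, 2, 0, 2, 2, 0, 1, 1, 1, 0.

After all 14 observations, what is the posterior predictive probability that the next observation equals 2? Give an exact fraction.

50/149

obs 1: x=0 → posterior Dirichlet(7/2, 5, 10/3)
obs 2: x=1 → posterior Dirichlet(7/2, 6, 10/3)
obs 3: x=2 → posterior Dirichlet(7/2, 6, 13/3)
obs 4: x=2 → posterior Dirichlet(7/2, 6, 16/3)
obs 5: x=0 → posterior Dirichlet(9/2, 6, 16/3)
obs 6: x=2 → posterior Dirichlet(9/2, 6, 19/3)
obs 7: x=0 → posterior Dirichlet(11/2, 6, 19/3)
obs 8: x=2 → posterior Dirichlet(11/2, 6, 22/3)
obs 9: x=2 → posterior Dirichlet(11/2, 6, 25/3)
obs 10: x=0 → posterior Dirichlet(13/2, 6, 25/3)
obs 11: x=1 → posterior Dirichlet(13/2, 7, 25/3)
obs 12: x=1 → posterior Dirichlet(13/2, 8, 25/3)
obs 13: x=1 → posterior Dirichlet(13/2, 9, 25/3)
obs 14: x=0 → posterior Dirichlet(15/2, 9, 25/3)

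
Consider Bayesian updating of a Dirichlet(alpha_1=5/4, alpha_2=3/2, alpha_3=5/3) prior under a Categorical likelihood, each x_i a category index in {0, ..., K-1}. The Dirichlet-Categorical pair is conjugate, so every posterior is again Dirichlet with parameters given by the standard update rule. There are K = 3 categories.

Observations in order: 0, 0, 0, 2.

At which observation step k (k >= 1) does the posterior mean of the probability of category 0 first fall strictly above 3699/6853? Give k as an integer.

k = 3

obs 1: x=0 → posterior Dirichlet(9/4, 3/2, 5/3)
obs 2: x=0 → posterior Dirichlet(13/4, 3/2, 5/3)
obs 3: x=0 → posterior Dirichlet(17/4, 3/2, 5/3)
obs 4: x=2 → posterior Dirichlet(17/4, 3/2, 8/3)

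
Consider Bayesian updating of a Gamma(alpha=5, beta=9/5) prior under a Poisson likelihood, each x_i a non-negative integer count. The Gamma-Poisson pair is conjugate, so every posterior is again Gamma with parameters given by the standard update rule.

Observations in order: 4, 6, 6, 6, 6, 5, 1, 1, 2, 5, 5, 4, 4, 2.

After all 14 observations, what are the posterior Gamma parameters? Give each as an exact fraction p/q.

obs 1: x=4 → posterior Gamma(9, 14/5)
obs 2: x=6 → posterior Gamma(15, 19/5)
obs 3: x=6 → posterior Gamma(21, 24/5)
obs 4: x=6 → posterior Gamma(27, 29/5)
obs 5: x=6 → posterior Gamma(33, 34/5)
obs 6: x=5 → posterior Gamma(38, 39/5)
obs 7: x=1 → posterior Gamma(39, 44/5)
obs 8: x=1 → posterior Gamma(40, 49/5)
obs 9: x=2 → posterior Gamma(42, 54/5)
obs 10: x=5 → posterior Gamma(47, 59/5)
obs 11: x=5 → posterior Gamma(52, 64/5)
obs 12: x=4 → posterior Gamma(56, 69/5)
obs 13: x=4 → posterior Gamma(60, 74/5)
obs 14: x=2 → posterior Gamma(62, 79/5)

alpha=62, beta=79/5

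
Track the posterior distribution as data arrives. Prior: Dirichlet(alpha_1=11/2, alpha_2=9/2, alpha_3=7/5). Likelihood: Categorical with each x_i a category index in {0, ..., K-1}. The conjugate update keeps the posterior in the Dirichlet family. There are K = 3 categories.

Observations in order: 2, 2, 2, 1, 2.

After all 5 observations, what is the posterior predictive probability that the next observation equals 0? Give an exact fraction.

obs 1: x=2 → posterior Dirichlet(11/2, 9/2, 12/5)
obs 2: x=2 → posterior Dirichlet(11/2, 9/2, 17/5)
obs 3: x=2 → posterior Dirichlet(11/2, 9/2, 22/5)
obs 4: x=1 → posterior Dirichlet(11/2, 11/2, 22/5)
obs 5: x=2 → posterior Dirichlet(11/2, 11/2, 27/5)

55/164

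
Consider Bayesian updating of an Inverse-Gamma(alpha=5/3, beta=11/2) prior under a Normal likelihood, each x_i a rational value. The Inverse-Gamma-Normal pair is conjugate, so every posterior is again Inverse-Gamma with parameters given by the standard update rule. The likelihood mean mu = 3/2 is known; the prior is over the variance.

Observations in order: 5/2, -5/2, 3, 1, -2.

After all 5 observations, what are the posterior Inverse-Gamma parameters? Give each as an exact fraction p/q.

alpha=25/6, beta=171/8

obs 1: x=5/2 → posterior Inverse-Gamma(13/6, 6)
obs 2: x=-5/2 → posterior Inverse-Gamma(8/3, 14)
obs 3: x=3 → posterior Inverse-Gamma(19/6, 121/8)
obs 4: x=1 → posterior Inverse-Gamma(11/3, 61/4)
obs 5: x=-2 → posterior Inverse-Gamma(25/6, 171/8)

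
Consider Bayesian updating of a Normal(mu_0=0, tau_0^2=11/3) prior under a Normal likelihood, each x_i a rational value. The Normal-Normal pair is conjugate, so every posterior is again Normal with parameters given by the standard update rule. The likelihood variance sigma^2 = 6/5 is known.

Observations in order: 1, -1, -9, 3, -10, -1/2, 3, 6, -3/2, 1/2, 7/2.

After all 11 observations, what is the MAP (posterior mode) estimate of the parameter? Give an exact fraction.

-275/623

obs 1: x=1 → posterior Normal(55/73, 66/73)
obs 2: x=-1 → posterior Normal(0, 33/64)
obs 3: x=-9 → posterior Normal(-165/61, 22/61)
obs 4: x=3 → posterior Normal(-165/119, 33/119)
obs 5: x=-10 → posterior Normal(-880/293, 66/293)
obs 6: x=-1/2 → posterior Normal(-605/232, 11/58)
obs 7: x=3 → posterior Normal(-1485/806, 66/403)
obs 8: x=6 → posterior Normal(-825/916, 33/229)
obs 9: x=-3/2 → posterior Normal(-55/57, 22/171)
obs 10: x=1/2 → posterior Normal(-935/1136, 33/284)
obs 11: x=7/2 → posterior Normal(-275/623, 66/623)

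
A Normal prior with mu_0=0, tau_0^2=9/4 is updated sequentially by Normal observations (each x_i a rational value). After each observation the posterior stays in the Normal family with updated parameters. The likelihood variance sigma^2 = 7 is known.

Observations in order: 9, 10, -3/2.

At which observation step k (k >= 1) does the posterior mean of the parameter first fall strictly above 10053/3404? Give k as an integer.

obs 1: x=9 → posterior Normal(81/37, 63/37)
obs 2: x=10 → posterior Normal(171/46, 63/46)
obs 3: x=-3/2 → posterior Normal(63/22, 63/55)

k = 2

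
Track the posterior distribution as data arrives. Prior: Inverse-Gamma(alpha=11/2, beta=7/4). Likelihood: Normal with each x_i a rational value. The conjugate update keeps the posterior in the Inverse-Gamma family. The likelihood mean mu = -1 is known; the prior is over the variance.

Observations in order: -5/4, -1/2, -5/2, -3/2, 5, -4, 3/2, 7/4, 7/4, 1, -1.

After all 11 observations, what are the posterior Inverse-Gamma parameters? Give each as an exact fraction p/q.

obs 1: x=-5/4 → posterior Inverse-Gamma(6, 57/32)
obs 2: x=-1/2 → posterior Inverse-Gamma(13/2, 61/32)
obs 3: x=-5/2 → posterior Inverse-Gamma(7, 97/32)
obs 4: x=-3/2 → posterior Inverse-Gamma(15/2, 101/32)
obs 5: x=5 → posterior Inverse-Gamma(8, 677/32)
obs 6: x=-4 → posterior Inverse-Gamma(17/2, 821/32)
obs 7: x=3/2 → posterior Inverse-Gamma(9, 921/32)
obs 8: x=7/4 → posterior Inverse-Gamma(19/2, 521/16)
obs 9: x=7/4 → posterior Inverse-Gamma(10, 1163/32)
obs 10: x=1 → posterior Inverse-Gamma(21/2, 1227/32)
obs 11: x=-1 → posterior Inverse-Gamma(11, 1227/32)

alpha=11, beta=1227/32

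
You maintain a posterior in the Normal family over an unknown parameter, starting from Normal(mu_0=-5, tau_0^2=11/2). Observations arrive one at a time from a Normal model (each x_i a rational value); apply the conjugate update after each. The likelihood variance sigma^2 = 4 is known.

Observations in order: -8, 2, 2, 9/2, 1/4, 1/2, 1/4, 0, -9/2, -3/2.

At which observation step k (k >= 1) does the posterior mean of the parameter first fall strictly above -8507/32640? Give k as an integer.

obs 1: x=-8 → posterior Normal(-128/19, 44/19)
obs 2: x=2 → posterior Normal(-53/15, 22/15)
obs 3: x=2 → posterior Normal(-84/41, 44/41)
obs 4: x=9/2 → posterior Normal(-69/104, 11/13)
obs 5: x=1/4 → posterior Normal(-127/252, 44/63)
obs 6: x=1/2 → posterior Normal(-105/296, 22/37)
obs 7: x=1/4 → posterior Normal(-47/170, 44/85)
obs 8: x=0 → posterior Normal(-47/192, 11/24)
obs 9: x=-9/2 → posterior Normal(-73/107, 44/107)
obs 10: x=-3/2 → posterior Normal(-179/236, 22/59)

k = 8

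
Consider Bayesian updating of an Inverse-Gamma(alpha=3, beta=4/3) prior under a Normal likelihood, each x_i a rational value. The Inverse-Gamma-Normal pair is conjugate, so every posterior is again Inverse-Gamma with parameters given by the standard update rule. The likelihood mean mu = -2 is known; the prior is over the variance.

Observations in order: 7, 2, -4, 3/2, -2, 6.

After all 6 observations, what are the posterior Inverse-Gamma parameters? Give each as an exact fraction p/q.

alpha=6, beta=2159/24

obs 1: x=7 → posterior Inverse-Gamma(7/2, 251/6)
obs 2: x=2 → posterior Inverse-Gamma(4, 299/6)
obs 3: x=-4 → posterior Inverse-Gamma(9/2, 311/6)
obs 4: x=3/2 → posterior Inverse-Gamma(5, 1391/24)
obs 5: x=-2 → posterior Inverse-Gamma(11/2, 1391/24)
obs 6: x=6 → posterior Inverse-Gamma(6, 2159/24)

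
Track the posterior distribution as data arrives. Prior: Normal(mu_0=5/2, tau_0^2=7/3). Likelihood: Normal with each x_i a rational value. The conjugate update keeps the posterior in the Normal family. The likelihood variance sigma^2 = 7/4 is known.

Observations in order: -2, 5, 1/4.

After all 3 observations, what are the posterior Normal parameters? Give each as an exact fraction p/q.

obs 1: x=-2 → posterior Normal(-1/14, 1)
obs 2: x=5 → posterior Normal(39/22, 7/11)
obs 3: x=1/4 → posterior Normal(41/30, 7/15)

mu_0=41/30, tau_0^2=7/15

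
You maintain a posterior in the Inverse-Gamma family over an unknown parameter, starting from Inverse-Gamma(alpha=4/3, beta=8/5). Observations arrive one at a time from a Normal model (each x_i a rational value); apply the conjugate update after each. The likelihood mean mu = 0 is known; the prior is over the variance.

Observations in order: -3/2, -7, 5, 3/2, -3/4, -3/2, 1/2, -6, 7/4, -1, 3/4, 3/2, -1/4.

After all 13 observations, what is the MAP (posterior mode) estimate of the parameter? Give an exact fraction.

obs 1: x=-3/2 → posterior Inverse-Gamma(11/6, 109/40)
obs 2: x=-7 → posterior Inverse-Gamma(7/3, 1089/40)
obs 3: x=5 → posterior Inverse-Gamma(17/6, 1589/40)
obs 4: x=3/2 → posterior Inverse-Gamma(10/3, 817/20)
obs 5: x=-3/4 → posterior Inverse-Gamma(23/6, 6581/160)
obs 6: x=-3/2 → posterior Inverse-Gamma(13/3, 6761/160)
obs 7: x=1/2 → posterior Inverse-Gamma(29/6, 6781/160)
obs 8: x=-6 → posterior Inverse-Gamma(16/3, 9661/160)
obs 9: x=7/4 → posterior Inverse-Gamma(35/6, 4953/80)
obs 10: x=-1 → posterior Inverse-Gamma(19/3, 4993/80)
obs 11: x=3/4 → posterior Inverse-Gamma(41/6, 10031/160)
obs 12: x=3/2 → posterior Inverse-Gamma(22/3, 10211/160)
obs 13: x=-1/4 → posterior Inverse-Gamma(47/6, 1277/20)

3831/530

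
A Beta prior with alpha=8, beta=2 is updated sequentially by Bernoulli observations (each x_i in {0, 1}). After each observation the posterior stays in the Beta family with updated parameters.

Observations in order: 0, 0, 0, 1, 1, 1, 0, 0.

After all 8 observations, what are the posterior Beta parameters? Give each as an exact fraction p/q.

obs 1: x=0 → posterior Beta(8, 3)
obs 2: x=0 → posterior Beta(8, 4)
obs 3: x=0 → posterior Beta(8, 5)
obs 4: x=1 → posterior Beta(9, 5)
obs 5: x=1 → posterior Beta(10, 5)
obs 6: x=1 → posterior Beta(11, 5)
obs 7: x=0 → posterior Beta(11, 6)
obs 8: x=0 → posterior Beta(11, 7)

alpha=11, beta=7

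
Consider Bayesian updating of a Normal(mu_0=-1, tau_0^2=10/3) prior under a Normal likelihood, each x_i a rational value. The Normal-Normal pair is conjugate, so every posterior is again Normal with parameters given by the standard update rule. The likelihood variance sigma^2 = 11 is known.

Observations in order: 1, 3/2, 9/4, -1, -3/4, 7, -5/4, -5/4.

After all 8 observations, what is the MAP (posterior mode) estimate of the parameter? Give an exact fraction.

42/113

obs 1: x=1 → posterior Normal(-23/43, 110/43)
obs 2: x=3/2 → posterior Normal(-8/53, 110/53)
obs 3: x=9/4 → posterior Normal(29/126, 110/63)
obs 4: x=-1 → posterior Normal(9/146, 110/73)
obs 5: x=-3/4 → posterior Normal(-3/83, 110/83)
obs 6: x=7 → posterior Normal(67/93, 110/93)
obs 7: x=-5/4 → posterior Normal(109/206, 110/103)
obs 8: x=-5/4 → posterior Normal(42/113, 110/113)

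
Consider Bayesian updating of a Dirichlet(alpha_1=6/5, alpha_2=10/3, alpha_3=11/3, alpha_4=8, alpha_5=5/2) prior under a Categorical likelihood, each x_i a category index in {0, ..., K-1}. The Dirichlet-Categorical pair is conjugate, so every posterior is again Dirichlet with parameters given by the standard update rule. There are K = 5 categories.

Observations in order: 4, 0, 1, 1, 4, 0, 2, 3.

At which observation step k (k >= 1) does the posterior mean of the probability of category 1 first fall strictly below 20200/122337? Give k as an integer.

obs 1: x=4 → posterior Dirichlet(6/5, 10/3, 11/3, 8, 7/2)
obs 2: x=0 → posterior Dirichlet(11/5, 10/3, 11/3, 8, 7/2)
obs 3: x=1 → posterior Dirichlet(11/5, 13/3, 11/3, 8, 7/2)
obs 4: x=1 → posterior Dirichlet(11/5, 16/3, 11/3, 8, 7/2)
obs 5: x=4 → posterior Dirichlet(11/5, 16/3, 11/3, 8, 9/2)
obs 6: x=0 → posterior Dirichlet(16/5, 16/3, 11/3, 8, 9/2)
obs 7: x=2 → posterior Dirichlet(16/5, 16/3, 14/3, 8, 9/2)
obs 8: x=3 → posterior Dirichlet(16/5, 16/3, 14/3, 9, 9/2)

k = 2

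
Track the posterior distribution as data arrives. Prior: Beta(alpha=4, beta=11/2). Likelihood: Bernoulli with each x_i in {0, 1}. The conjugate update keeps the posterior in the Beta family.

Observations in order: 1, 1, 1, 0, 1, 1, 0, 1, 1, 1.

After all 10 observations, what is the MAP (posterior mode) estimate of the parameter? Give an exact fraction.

22/35

obs 1: x=1 → posterior Beta(5, 11/2)
obs 2: x=1 → posterior Beta(6, 11/2)
obs 3: x=1 → posterior Beta(7, 11/2)
obs 4: x=0 → posterior Beta(7, 13/2)
obs 5: x=1 → posterior Beta(8, 13/2)
obs 6: x=1 → posterior Beta(9, 13/2)
obs 7: x=0 → posterior Beta(9, 15/2)
obs 8: x=1 → posterior Beta(10, 15/2)
obs 9: x=1 → posterior Beta(11, 15/2)
obs 10: x=1 → posterior Beta(12, 15/2)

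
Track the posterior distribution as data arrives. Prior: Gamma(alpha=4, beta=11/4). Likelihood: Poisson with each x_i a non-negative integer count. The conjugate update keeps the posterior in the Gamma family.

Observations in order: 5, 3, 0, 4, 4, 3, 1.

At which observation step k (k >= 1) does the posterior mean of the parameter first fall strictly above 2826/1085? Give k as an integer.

k = 6

obs 1: x=5 → posterior Gamma(9, 15/4)
obs 2: x=3 → posterior Gamma(12, 19/4)
obs 3: x=0 → posterior Gamma(12, 23/4)
obs 4: x=4 → posterior Gamma(16, 27/4)
obs 5: x=4 → posterior Gamma(20, 31/4)
obs 6: x=3 → posterior Gamma(23, 35/4)
obs 7: x=1 → posterior Gamma(24, 39/4)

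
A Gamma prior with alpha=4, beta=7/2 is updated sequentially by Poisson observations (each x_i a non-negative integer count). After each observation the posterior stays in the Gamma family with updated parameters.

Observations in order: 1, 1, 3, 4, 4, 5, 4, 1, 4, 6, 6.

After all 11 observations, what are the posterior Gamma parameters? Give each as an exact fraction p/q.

obs 1: x=1 → posterior Gamma(5, 9/2)
obs 2: x=1 → posterior Gamma(6, 11/2)
obs 3: x=3 → posterior Gamma(9, 13/2)
obs 4: x=4 → posterior Gamma(13, 15/2)
obs 5: x=4 → posterior Gamma(17, 17/2)
obs 6: x=5 → posterior Gamma(22, 19/2)
obs 7: x=4 → posterior Gamma(26, 21/2)
obs 8: x=1 → posterior Gamma(27, 23/2)
obs 9: x=4 → posterior Gamma(31, 25/2)
obs 10: x=6 → posterior Gamma(37, 27/2)
obs 11: x=6 → posterior Gamma(43, 29/2)

alpha=43, beta=29/2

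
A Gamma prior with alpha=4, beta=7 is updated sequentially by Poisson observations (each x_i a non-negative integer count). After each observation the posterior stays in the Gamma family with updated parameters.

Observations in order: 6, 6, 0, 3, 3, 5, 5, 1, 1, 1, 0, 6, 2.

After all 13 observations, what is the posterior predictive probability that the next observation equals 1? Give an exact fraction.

3782319999549440000000000000000000000000000000000000000000/15053897972728870720251606991140810327123098209270620091281

obs 1: x=6 → posterior Gamma(10, 8)
obs 2: x=6 → posterior Gamma(16, 9)
obs 3: x=0 → posterior Gamma(16, 10)
obs 4: x=3 → posterior Gamma(19, 11)
obs 5: x=3 → posterior Gamma(22, 12)
obs 6: x=5 → posterior Gamma(27, 13)
obs 7: x=5 → posterior Gamma(32, 14)
obs 8: x=1 → posterior Gamma(33, 15)
obs 9: x=1 → posterior Gamma(34, 16)
obs 10: x=1 → posterior Gamma(35, 17)
obs 11: x=0 → posterior Gamma(35, 18)
obs 12: x=6 → posterior Gamma(41, 19)
obs 13: x=2 → posterior Gamma(43, 20)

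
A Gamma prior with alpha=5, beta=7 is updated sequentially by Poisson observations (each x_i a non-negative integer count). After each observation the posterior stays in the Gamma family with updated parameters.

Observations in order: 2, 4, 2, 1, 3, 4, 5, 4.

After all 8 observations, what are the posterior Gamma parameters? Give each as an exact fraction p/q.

alpha=30, beta=15

obs 1: x=2 → posterior Gamma(7, 8)
obs 2: x=4 → posterior Gamma(11, 9)
obs 3: x=2 → posterior Gamma(13, 10)
obs 4: x=1 → posterior Gamma(14, 11)
obs 5: x=3 → posterior Gamma(17, 12)
obs 6: x=4 → posterior Gamma(21, 13)
obs 7: x=5 → posterior Gamma(26, 14)
obs 8: x=4 → posterior Gamma(30, 15)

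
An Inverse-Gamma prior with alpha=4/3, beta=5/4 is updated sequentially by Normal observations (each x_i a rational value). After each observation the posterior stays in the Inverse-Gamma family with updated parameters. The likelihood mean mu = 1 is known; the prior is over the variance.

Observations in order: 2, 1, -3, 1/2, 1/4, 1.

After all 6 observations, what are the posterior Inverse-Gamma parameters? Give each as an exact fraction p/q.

obs 1: x=2 → posterior Inverse-Gamma(11/6, 7/4)
obs 2: x=1 → posterior Inverse-Gamma(7/3, 7/4)
obs 3: x=-3 → posterior Inverse-Gamma(17/6, 39/4)
obs 4: x=1/2 → posterior Inverse-Gamma(10/3, 79/8)
obs 5: x=1/4 → posterior Inverse-Gamma(23/6, 325/32)
obs 6: x=1 → posterior Inverse-Gamma(13/3, 325/32)

alpha=13/3, beta=325/32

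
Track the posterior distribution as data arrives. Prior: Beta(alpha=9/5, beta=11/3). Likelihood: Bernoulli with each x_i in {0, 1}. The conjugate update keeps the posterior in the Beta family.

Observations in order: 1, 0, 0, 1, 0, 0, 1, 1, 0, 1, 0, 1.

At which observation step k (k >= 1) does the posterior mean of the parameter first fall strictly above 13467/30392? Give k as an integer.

obs 1: x=1 → posterior Beta(14/5, 11/3)
obs 2: x=0 → posterior Beta(14/5, 14/3)
obs 3: x=0 → posterior Beta(14/5, 17/3)
obs 4: x=1 → posterior Beta(19/5, 17/3)
obs 5: x=0 → posterior Beta(19/5, 20/3)
obs 6: x=0 → posterior Beta(19/5, 23/3)
obs 7: x=1 → posterior Beta(24/5, 23/3)
obs 8: x=1 → posterior Beta(29/5, 23/3)
obs 9: x=0 → posterior Beta(29/5, 26/3)
obs 10: x=1 → posterior Beta(34/5, 26/3)
obs 11: x=0 → posterior Beta(34/5, 29/3)
obs 12: x=1 → posterior Beta(39/5, 29/3)

k = 12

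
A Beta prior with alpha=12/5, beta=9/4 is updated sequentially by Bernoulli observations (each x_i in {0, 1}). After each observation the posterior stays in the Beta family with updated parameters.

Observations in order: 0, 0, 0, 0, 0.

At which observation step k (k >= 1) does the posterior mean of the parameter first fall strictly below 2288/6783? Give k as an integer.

obs 1: x=0 → posterior Beta(12/5, 13/4)
obs 2: x=0 → posterior Beta(12/5, 17/4)
obs 3: x=0 → posterior Beta(12/5, 21/4)
obs 4: x=0 → posterior Beta(12/5, 25/4)
obs 5: x=0 → posterior Beta(12/5, 29/4)

k = 3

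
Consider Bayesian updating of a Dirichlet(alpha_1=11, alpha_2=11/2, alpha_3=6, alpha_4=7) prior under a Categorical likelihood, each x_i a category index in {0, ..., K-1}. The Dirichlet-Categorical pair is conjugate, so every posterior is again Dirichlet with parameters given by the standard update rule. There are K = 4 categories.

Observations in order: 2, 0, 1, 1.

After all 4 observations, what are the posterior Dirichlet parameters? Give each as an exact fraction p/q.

alpha_1=12, alpha_2=15/2, alpha_3=7, alpha_4=7

obs 1: x=2 → posterior Dirichlet(11, 11/2, 7, 7)
obs 2: x=0 → posterior Dirichlet(12, 11/2, 7, 7)
obs 3: x=1 → posterior Dirichlet(12, 13/2, 7, 7)
obs 4: x=1 → posterior Dirichlet(12, 15/2, 7, 7)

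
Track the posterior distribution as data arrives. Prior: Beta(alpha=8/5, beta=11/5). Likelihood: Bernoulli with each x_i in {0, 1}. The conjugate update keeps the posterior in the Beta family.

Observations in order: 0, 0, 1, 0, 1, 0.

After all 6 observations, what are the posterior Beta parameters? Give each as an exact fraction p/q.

obs 1: x=0 → posterior Beta(8/5, 16/5)
obs 2: x=0 → posterior Beta(8/5, 21/5)
obs 3: x=1 → posterior Beta(13/5, 21/5)
obs 4: x=0 → posterior Beta(13/5, 26/5)
obs 5: x=1 → posterior Beta(18/5, 26/5)
obs 6: x=0 → posterior Beta(18/5, 31/5)

alpha=18/5, beta=31/5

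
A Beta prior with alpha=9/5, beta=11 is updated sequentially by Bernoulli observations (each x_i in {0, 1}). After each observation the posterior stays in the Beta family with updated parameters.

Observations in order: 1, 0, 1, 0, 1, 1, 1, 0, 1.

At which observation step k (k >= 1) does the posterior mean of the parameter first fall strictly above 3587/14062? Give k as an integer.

k = 5

obs 1: x=1 → posterior Beta(14/5, 11)
obs 2: x=0 → posterior Beta(14/5, 12)
obs 3: x=1 → posterior Beta(19/5, 12)
obs 4: x=0 → posterior Beta(19/5, 13)
obs 5: x=1 → posterior Beta(24/5, 13)
obs 6: x=1 → posterior Beta(29/5, 13)
obs 7: x=1 → posterior Beta(34/5, 13)
obs 8: x=0 → posterior Beta(34/5, 14)
obs 9: x=1 → posterior Beta(39/5, 14)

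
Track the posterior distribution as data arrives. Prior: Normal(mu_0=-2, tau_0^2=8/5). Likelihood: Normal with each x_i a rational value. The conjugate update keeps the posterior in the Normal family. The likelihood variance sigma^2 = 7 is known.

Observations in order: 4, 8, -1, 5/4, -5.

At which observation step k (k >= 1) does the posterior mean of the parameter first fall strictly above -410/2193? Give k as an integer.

k = 2

obs 1: x=4 → posterior Normal(-38/43, 56/43)
obs 2: x=8 → posterior Normal(26/51, 56/51)
obs 3: x=-1 → posterior Normal(18/59, 56/59)
obs 4: x=5/4 → posterior Normal(28/67, 56/67)
obs 5: x=-5 → posterior Normal(-4/25, 56/75)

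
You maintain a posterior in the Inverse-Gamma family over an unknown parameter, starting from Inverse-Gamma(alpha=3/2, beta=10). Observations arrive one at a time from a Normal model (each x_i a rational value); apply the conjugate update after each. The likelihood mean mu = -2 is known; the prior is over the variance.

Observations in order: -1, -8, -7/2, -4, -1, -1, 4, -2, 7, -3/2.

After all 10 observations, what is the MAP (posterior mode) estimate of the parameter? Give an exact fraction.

73/6

obs 1: x=-1 → posterior Inverse-Gamma(2, 21/2)
obs 2: x=-8 → posterior Inverse-Gamma(5/2, 57/2)
obs 3: x=-7/2 → posterior Inverse-Gamma(3, 237/8)
obs 4: x=-4 → posterior Inverse-Gamma(7/2, 253/8)
obs 5: x=-1 → posterior Inverse-Gamma(4, 257/8)
obs 6: x=-1 → posterior Inverse-Gamma(9/2, 261/8)
obs 7: x=4 → posterior Inverse-Gamma(5, 405/8)
obs 8: x=-2 → posterior Inverse-Gamma(11/2, 405/8)
obs 9: x=7 → posterior Inverse-Gamma(6, 729/8)
obs 10: x=-3/2 → posterior Inverse-Gamma(13/2, 365/4)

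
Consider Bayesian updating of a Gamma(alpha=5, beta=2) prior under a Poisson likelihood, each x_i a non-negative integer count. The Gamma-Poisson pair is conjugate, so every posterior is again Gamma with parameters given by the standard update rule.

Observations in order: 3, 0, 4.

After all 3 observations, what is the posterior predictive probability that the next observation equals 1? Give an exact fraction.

obs 1: x=3 → posterior Gamma(8, 3)
obs 2: x=0 → posterior Gamma(8, 4)
obs 3: x=4 → posterior Gamma(12, 5)

244140625/1088391168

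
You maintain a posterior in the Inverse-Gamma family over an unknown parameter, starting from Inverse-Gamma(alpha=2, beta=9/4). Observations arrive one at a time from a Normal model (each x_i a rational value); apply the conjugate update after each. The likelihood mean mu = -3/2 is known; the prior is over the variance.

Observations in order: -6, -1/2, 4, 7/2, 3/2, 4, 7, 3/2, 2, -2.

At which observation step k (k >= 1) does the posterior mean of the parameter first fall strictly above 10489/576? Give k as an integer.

obs 1: x=-6 → posterior Inverse-Gamma(5/2, 99/8)
obs 2: x=-1/2 → posterior Inverse-Gamma(3, 103/8)
obs 3: x=4 → posterior Inverse-Gamma(7/2, 28)
obs 4: x=7/2 → posterior Inverse-Gamma(4, 81/2)
obs 5: x=3/2 → posterior Inverse-Gamma(9/2, 45)
obs 6: x=4 → posterior Inverse-Gamma(5, 481/8)
obs 7: x=7 → posterior Inverse-Gamma(11/2, 385/4)
obs 8: x=3/2 → posterior Inverse-Gamma(6, 403/4)
obs 9: x=2 → posterior Inverse-Gamma(13/2, 855/8)
obs 10: x=-2 → posterior Inverse-Gamma(7, 107)

k = 7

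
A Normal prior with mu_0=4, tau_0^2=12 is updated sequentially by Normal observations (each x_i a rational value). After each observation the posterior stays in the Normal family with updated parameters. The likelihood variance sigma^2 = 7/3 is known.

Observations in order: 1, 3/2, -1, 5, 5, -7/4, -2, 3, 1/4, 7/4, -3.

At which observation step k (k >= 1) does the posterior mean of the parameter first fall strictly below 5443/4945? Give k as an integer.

k = 3

obs 1: x=1 → posterior Normal(64/43, 84/43)
obs 2: x=3/2 → posterior Normal(118/79, 84/79)
obs 3: x=-1 → posterior Normal(82/115, 84/115)
obs 4: x=5 → posterior Normal(262/151, 84/151)
obs 5: x=5 → posterior Normal(26/11, 84/187)
obs 6: x=-7/4 → posterior Normal(379/223, 84/223)
obs 7: x=-2 → posterior Normal(307/259, 12/37)
obs 8: x=3 → posterior Normal(83/59, 84/295)
obs 9: x=1/4 → posterior Normal(424/331, 84/331)
obs 10: x=7/4 → posterior Normal(487/367, 84/367)
obs 11: x=-3 → posterior Normal(379/403, 84/403)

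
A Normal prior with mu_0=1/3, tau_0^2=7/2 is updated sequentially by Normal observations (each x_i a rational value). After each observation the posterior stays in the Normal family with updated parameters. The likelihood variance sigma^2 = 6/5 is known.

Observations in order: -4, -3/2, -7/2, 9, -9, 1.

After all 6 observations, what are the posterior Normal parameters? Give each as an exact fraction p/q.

mu_0=-46/37, tau_0^2=7/37

obs 1: x=-4 → posterior Normal(-136/47, 42/47)
obs 2: x=-3/2 → posterior Normal(-377/164, 21/41)
obs 3: x=-7/2 → posterior Normal(-311/117, 14/39)
obs 4: x=9 → posterior Normal(1/38, 21/76)
obs 5: x=-9 → posterior Normal(-311/187, 42/187)
obs 6: x=1 → posterior Normal(-46/37, 7/37)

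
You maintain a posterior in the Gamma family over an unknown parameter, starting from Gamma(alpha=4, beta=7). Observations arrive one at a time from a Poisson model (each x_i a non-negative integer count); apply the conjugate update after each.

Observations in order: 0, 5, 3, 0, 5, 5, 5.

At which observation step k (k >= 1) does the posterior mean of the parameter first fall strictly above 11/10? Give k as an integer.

k = 3

obs 1: x=0 → posterior Gamma(4, 8)
obs 2: x=5 → posterior Gamma(9, 9)
obs 3: x=3 → posterior Gamma(12, 10)
obs 4: x=0 → posterior Gamma(12, 11)
obs 5: x=5 → posterior Gamma(17, 12)
obs 6: x=5 → posterior Gamma(22, 13)
obs 7: x=5 → posterior Gamma(27, 14)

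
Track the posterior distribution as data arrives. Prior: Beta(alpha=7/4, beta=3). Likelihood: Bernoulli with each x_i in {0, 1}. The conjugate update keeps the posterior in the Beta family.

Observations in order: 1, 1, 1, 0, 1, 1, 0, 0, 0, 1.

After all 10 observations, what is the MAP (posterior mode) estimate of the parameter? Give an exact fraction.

9/17

obs 1: x=1 → posterior Beta(11/4, 3)
obs 2: x=1 → posterior Beta(15/4, 3)
obs 3: x=1 → posterior Beta(19/4, 3)
obs 4: x=0 → posterior Beta(19/4, 4)
obs 5: x=1 → posterior Beta(23/4, 4)
obs 6: x=1 → posterior Beta(27/4, 4)
obs 7: x=0 → posterior Beta(27/4, 5)
obs 8: x=0 → posterior Beta(27/4, 6)
obs 9: x=0 → posterior Beta(27/4, 7)
obs 10: x=1 → posterior Beta(31/4, 7)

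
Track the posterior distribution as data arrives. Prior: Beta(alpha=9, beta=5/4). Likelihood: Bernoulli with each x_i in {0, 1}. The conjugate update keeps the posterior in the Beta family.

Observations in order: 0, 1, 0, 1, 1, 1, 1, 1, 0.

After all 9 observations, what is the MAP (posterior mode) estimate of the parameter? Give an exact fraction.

obs 1: x=0 → posterior Beta(9, 9/4)
obs 2: x=1 → posterior Beta(10, 9/4)
obs 3: x=0 → posterior Beta(10, 13/4)
obs 4: x=1 → posterior Beta(11, 13/4)
obs 5: x=1 → posterior Beta(12, 13/4)
obs 6: x=1 → posterior Beta(13, 13/4)
obs 7: x=1 → posterior Beta(14, 13/4)
obs 8: x=1 → posterior Beta(15, 13/4)
obs 9: x=0 → posterior Beta(15, 17/4)

56/69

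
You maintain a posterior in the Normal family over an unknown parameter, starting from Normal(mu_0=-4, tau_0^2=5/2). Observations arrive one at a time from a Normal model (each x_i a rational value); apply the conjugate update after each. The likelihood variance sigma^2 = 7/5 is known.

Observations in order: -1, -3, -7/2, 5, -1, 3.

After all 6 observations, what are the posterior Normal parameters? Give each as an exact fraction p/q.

mu_0=-137/328, tau_0^2=35/164

obs 1: x=-1 → posterior Normal(-27/13, 35/39)
obs 2: x=-3 → posterior Normal(-39/16, 35/64)
obs 3: x=-7/2 → posterior Normal(-487/178, 35/89)
obs 4: x=5 → posterior Normal(-79/76, 35/114)
obs 5: x=-1 → posterior Normal(-287/278, 35/139)
obs 6: x=3 → posterior Normal(-137/328, 35/164)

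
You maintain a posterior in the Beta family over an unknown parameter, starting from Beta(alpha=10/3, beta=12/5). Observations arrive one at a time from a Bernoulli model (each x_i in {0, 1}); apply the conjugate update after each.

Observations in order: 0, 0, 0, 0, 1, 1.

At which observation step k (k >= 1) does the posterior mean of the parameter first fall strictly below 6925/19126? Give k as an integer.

k = 4

obs 1: x=0 → posterior Beta(10/3, 17/5)
obs 2: x=0 → posterior Beta(10/3, 22/5)
obs 3: x=0 → posterior Beta(10/3, 27/5)
obs 4: x=0 → posterior Beta(10/3, 32/5)
obs 5: x=1 → posterior Beta(13/3, 32/5)
obs 6: x=1 → posterior Beta(16/3, 32/5)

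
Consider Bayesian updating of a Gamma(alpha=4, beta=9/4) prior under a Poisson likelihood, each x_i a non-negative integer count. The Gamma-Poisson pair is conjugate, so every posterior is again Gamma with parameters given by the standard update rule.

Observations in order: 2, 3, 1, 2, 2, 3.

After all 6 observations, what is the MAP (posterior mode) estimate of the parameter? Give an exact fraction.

64/33

obs 1: x=2 → posterior Gamma(6, 13/4)
obs 2: x=3 → posterior Gamma(9, 17/4)
obs 3: x=1 → posterior Gamma(10, 21/4)
obs 4: x=2 → posterior Gamma(12, 25/4)
obs 5: x=2 → posterior Gamma(14, 29/4)
obs 6: x=3 → posterior Gamma(17, 33/4)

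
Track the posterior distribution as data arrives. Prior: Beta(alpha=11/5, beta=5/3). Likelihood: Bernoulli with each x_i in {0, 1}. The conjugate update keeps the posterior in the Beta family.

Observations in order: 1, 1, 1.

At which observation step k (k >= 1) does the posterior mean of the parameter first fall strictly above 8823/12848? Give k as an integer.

obs 1: x=1 → posterior Beta(16/5, 5/3)
obs 2: x=1 → posterior Beta(21/5, 5/3)
obs 3: x=1 → posterior Beta(26/5, 5/3)

k = 2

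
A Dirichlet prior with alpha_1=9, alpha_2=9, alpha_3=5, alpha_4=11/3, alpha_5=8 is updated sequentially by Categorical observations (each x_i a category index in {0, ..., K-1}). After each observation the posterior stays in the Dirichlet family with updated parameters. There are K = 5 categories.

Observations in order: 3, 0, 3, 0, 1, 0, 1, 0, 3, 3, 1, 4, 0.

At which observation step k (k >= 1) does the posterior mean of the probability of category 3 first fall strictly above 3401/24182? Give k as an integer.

k = 3

obs 1: x=3 → posterior Dirichlet(9, 9, 5, 14/3, 8)
obs 2: x=0 → posterior Dirichlet(10, 9, 5, 14/3, 8)
obs 3: x=3 → posterior Dirichlet(10, 9, 5, 17/3, 8)
obs 4: x=0 → posterior Dirichlet(11, 9, 5, 17/3, 8)
obs 5: x=1 → posterior Dirichlet(11, 10, 5, 17/3, 8)
obs 6: x=0 → posterior Dirichlet(12, 10, 5, 17/3, 8)
obs 7: x=1 → posterior Dirichlet(12, 11, 5, 17/3, 8)
obs 8: x=0 → posterior Dirichlet(13, 11, 5, 17/3, 8)
obs 9: x=3 → posterior Dirichlet(13, 11, 5, 20/3, 8)
obs 10: x=3 → posterior Dirichlet(13, 11, 5, 23/3, 8)
obs 11: x=1 → posterior Dirichlet(13, 12, 5, 23/3, 8)
obs 12: x=4 → posterior Dirichlet(13, 12, 5, 23/3, 9)
obs 13: x=0 → posterior Dirichlet(14, 12, 5, 23/3, 9)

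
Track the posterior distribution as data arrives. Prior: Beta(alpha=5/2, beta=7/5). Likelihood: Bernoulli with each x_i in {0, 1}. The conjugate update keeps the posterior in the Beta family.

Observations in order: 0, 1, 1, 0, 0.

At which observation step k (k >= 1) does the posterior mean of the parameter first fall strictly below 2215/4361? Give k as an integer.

k = 5

obs 1: x=0 → posterior Beta(5/2, 12/5)
obs 2: x=1 → posterior Beta(7/2, 12/5)
obs 3: x=1 → posterior Beta(9/2, 12/5)
obs 4: x=0 → posterior Beta(9/2, 17/5)
obs 5: x=0 → posterior Beta(9/2, 22/5)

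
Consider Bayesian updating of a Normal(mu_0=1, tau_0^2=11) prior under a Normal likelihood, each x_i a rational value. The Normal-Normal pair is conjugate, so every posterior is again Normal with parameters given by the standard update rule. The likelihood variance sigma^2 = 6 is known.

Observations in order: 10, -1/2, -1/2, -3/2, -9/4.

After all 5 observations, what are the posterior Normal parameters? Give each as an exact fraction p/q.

obs 1: x=10 → posterior Normal(116/17, 66/17)
obs 2: x=-1/2 → posterior Normal(221/56, 33/14)
obs 3: x=-1/2 → posterior Normal(35/13, 22/13)
obs 4: x=-3/2 → posterior Normal(177/100, 33/25)
obs 5: x=-9/4 → posterior Normal(255/244, 66/61)

mu_0=255/244, tau_0^2=66/61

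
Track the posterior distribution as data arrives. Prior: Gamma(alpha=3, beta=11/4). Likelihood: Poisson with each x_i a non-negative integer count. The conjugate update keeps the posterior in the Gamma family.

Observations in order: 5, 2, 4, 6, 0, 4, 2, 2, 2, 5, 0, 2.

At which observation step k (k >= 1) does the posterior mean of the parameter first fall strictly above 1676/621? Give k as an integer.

k = 4

obs 1: x=5 → posterior Gamma(8, 15/4)
obs 2: x=2 → posterior Gamma(10, 19/4)
obs 3: x=4 → posterior Gamma(14, 23/4)
obs 4: x=6 → posterior Gamma(20, 27/4)
obs 5: x=0 → posterior Gamma(20, 31/4)
obs 6: x=4 → posterior Gamma(24, 35/4)
obs 7: x=2 → posterior Gamma(26, 39/4)
obs 8: x=2 → posterior Gamma(28, 43/4)
obs 9: x=2 → posterior Gamma(30, 47/4)
obs 10: x=5 → posterior Gamma(35, 51/4)
obs 11: x=0 → posterior Gamma(35, 55/4)
obs 12: x=2 → posterior Gamma(37, 59/4)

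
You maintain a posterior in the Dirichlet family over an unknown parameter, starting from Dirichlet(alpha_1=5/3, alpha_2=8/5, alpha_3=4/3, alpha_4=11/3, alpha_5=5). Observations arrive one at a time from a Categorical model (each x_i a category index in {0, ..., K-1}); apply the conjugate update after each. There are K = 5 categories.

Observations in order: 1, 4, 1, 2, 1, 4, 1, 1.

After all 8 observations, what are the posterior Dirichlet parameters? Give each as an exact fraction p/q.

obs 1: x=1 → posterior Dirichlet(5/3, 13/5, 4/3, 11/3, 5)
obs 2: x=4 → posterior Dirichlet(5/3, 13/5, 4/3, 11/3, 6)
obs 3: x=1 → posterior Dirichlet(5/3, 18/5, 4/3, 11/3, 6)
obs 4: x=2 → posterior Dirichlet(5/3, 18/5, 7/3, 11/3, 6)
obs 5: x=1 → posterior Dirichlet(5/3, 23/5, 7/3, 11/3, 6)
obs 6: x=4 → posterior Dirichlet(5/3, 23/5, 7/3, 11/3, 7)
obs 7: x=1 → posterior Dirichlet(5/3, 28/5, 7/3, 11/3, 7)
obs 8: x=1 → posterior Dirichlet(5/3, 33/5, 7/3, 11/3, 7)

alpha_1=5/3, alpha_2=33/5, alpha_3=7/3, alpha_4=11/3, alpha_5=7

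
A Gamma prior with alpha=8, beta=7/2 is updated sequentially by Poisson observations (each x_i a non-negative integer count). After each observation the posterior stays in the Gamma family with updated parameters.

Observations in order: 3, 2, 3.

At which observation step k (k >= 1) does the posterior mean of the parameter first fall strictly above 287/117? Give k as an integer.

obs 1: x=3 → posterior Gamma(11, 9/2)
obs 2: x=2 → posterior Gamma(13, 11/2)
obs 3: x=3 → posterior Gamma(16, 13/2)

k = 3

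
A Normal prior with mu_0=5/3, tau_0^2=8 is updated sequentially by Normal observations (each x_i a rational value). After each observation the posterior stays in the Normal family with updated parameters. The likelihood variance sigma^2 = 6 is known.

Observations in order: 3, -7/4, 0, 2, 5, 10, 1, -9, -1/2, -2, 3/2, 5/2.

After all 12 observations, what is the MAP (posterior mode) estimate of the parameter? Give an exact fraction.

obs 1: x=3 → posterior Normal(17/7, 24/7)
obs 2: x=-7/4 → posterior Normal(10/11, 24/11)
obs 3: x=0 → posterior Normal(2/3, 8/5)
obs 4: x=2 → posterior Normal(18/19, 24/19)
obs 5: x=5 → posterior Normal(38/23, 24/23)
obs 6: x=10 → posterior Normal(26/9, 8/9)
obs 7: x=1 → posterior Normal(82/31, 24/31)
obs 8: x=-9 → posterior Normal(46/35, 24/35)
obs 9: x=-1/2 → posterior Normal(44/39, 8/13)
obs 10: x=-2 → posterior Normal(36/43, 24/43)
obs 11: x=3/2 → posterior Normal(42/47, 24/47)
obs 12: x=5/2 → posterior Normal(52/51, 8/17)

52/51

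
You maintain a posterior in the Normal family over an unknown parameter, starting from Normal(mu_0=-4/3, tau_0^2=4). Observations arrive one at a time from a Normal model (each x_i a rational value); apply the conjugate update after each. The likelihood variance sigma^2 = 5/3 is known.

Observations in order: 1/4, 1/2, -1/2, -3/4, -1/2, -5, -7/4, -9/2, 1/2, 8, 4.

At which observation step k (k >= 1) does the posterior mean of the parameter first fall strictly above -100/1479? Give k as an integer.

obs 1: x=1/4 → posterior Normal(-11/51, 20/17)
obs 2: x=1/2 → posterior Normal(7/87, 20/29)
obs 3: x=-1/2 → posterior Normal(-11/123, 20/41)
obs 4: x=-3/4 → posterior Normal(-38/159, 20/53)
obs 5: x=-1/2 → posterior Normal(-56/195, 4/13)
obs 6: x=-5 → posterior Normal(-236/231, 20/77)
obs 7: x=-7/4 → posterior Normal(-299/267, 20/89)
obs 8: x=-9/2 → posterior Normal(-461/303, 20/101)
obs 9: x=1/2 → posterior Normal(-443/339, 20/113)
obs 10: x=8 → posterior Normal(-31/75, 4/25)
obs 11: x=4 → posterior Normal(-11/411, 20/137)

k = 2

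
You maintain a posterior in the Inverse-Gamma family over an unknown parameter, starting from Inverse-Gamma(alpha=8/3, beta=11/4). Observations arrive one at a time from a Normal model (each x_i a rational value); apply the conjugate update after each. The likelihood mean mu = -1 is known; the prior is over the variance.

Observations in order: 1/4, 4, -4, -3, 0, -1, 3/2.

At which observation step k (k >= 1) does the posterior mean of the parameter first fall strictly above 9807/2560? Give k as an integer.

obs 1: x=1/4 → posterior Inverse-Gamma(19/6, 113/32)
obs 2: x=4 → posterior Inverse-Gamma(11/3, 513/32)
obs 3: x=-4 → posterior Inverse-Gamma(25/6, 657/32)
obs 4: x=-3 → posterior Inverse-Gamma(14/3, 721/32)
obs 5: x=0 → posterior Inverse-Gamma(31/6, 737/32)
obs 6: x=-1 → posterior Inverse-Gamma(17/3, 737/32)
obs 7: x=3/2 → posterior Inverse-Gamma(37/6, 837/32)

k = 2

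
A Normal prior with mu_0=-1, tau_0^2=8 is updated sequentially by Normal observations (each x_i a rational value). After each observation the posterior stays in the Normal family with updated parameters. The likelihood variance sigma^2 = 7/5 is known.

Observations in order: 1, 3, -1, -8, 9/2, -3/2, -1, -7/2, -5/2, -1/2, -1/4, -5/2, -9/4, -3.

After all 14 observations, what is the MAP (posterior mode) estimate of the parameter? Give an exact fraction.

obs 1: x=1 → posterior Normal(33/47, 56/47)
obs 2: x=3 → posterior Normal(51/29, 56/87)
obs 3: x=-1 → posterior Normal(113/127, 56/127)
obs 4: x=-8 → posterior Normal(-207/167, 56/167)
obs 5: x=9/2 → posterior Normal(-3/23, 56/207)
obs 6: x=-3/2 → posterior Normal(-87/247, 56/247)
obs 7: x=-1 → posterior Normal(-127/287, 8/41)
obs 8: x=-7/2 → posterior Normal(-89/109, 56/327)
obs 9: x=-5/2 → posterior Normal(-1, 56/367)
obs 10: x=-1/2 → posterior Normal(-387/407, 56/407)
obs 11: x=-1/4 → posterior Normal(-397/447, 56/447)
obs 12: x=-5/2 → posterior Normal(-497/487, 56/487)
obs 13: x=-9/4 → posterior Normal(-587/527, 56/527)
obs 14: x=-3 → posterior Normal(-101/81, 8/81)

-101/81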